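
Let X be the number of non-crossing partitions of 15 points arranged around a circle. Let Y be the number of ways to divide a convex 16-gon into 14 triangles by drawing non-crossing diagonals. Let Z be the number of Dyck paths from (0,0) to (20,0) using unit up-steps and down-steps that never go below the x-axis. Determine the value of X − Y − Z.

Non-crossing partitions of an n-element set are counted by C_n; here n = 15. So X = C_15 = 9694845.
A convex 16-gon is triangulated into 14 triangles, and the number of such triangulations is the Catalan number C_{16−2} = C_14. So Y = C_14 = 2674440.
A Dyck path with 10 up-steps and 10 down-steps has semilength 10, so there are C_10 of them. So Z = C_10 = 16796.
X − Y − Z = 9694845 − 2674440 − 16796 = 7003609.

7003609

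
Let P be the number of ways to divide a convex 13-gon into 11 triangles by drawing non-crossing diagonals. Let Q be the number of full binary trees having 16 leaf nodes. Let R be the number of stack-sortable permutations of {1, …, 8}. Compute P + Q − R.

A convex 13-gon is triangulated into 11 triangles, and the number of such triangulations is the Catalan number C_{13−2} = C_11. So P = C_11 = 58786.
Full binary trees with 16 leaves have 16−1 = 15 internal nodes, so there are C_15 of them. So Q = C_15 = 9694845.
By Knuth's characterisation, the stack-sortable permutations of length 8 are the 231-avoiders, numbering C_8. So R = C_8 = 1430.
P + Q − R = 58786 + 9694845 − 1430 = 9752201.

9752201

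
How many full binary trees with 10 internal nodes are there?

The number of full binary trees on 10 internal nodes is the Catalan number C_10.
C_10 = C(20,10)/11 = 184756/11 = 16796.

16796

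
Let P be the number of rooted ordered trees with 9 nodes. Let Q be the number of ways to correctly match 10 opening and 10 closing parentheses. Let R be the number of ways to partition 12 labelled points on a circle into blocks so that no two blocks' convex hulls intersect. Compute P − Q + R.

192646

Rooted ordered (plane) trees on m nodes have m−1 edges and are counted by C_{m−1}; m = 9 gives C_8. So P = C_8 = 1430.
A balanced arrangement of 10 bracket pairs is a Dyck word of semilength 10, so the count is C_10. So Q = C_10 = 16796.
The non-crossing partitions of [12] form a lattice of size C_12. So R = C_12 = 208012.
P − Q + R = 1430 − 16796 + 208012 = 192646.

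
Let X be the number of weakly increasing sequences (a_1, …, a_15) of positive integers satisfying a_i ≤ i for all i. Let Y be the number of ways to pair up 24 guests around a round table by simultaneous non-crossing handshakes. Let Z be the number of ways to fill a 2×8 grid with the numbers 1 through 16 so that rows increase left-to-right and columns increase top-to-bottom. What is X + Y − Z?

Weakly increasing sequences with a_i ≤ i biject with Dyck paths of semilength 15, so there are C_15. So X = C_15 = 9694845.
With 24 = 2·12 people, non-crossing handshake pairings are non-crossing perfect matchings on a circle, counted by C_12. So Y = C_12 = 208012.
By the hook-length formula (or a Dyck-path bijection), SYT of shape 2×8 number C_8. So Z = C_8 = 1430.
X + Y − Z = 9694845 + 208012 − 1430 = 9901427.

9901427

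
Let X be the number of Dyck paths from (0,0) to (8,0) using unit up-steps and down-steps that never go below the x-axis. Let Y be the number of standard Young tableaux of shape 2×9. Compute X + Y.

Paths of 4 up- and 4 down-steps that never dip below the axis are Dyck paths; their count is C_4. So X = C_4 = 14.
Standard Young tableaux of shape 2×n are counted by C_n; here n = 9. So Y = C_9 = 4862.
X + Y = 14 + 4862 = 4876.

4876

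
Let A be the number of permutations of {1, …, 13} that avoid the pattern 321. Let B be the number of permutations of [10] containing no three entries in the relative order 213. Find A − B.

Permutations of [n] avoiding any single length-3 pattern are counted by C_n; here n = 13. So A = C_13 = 742900.
Permutations of [n] avoiding any single length-3 pattern are counted by C_n; here n = 10. So B = C_10 = 16796.
A − B = 742900 − 16796 = 726104.

726104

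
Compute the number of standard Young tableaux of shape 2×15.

9694845

By the hook-length formula (or a Dyck-path bijection), SYT of shape 2×15 number C_15.
C_15 = C_14 · 2(2·14+1)/(14+2) = 2674440 · 58/16 = 9694845.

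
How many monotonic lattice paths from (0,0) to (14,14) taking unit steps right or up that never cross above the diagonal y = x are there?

2674440

Monotone paths in an n×n grid that stay weakly below the diagonal are counted by C_n; here n = 14.
C_14 = C(28,14)/15 = 40116600/15 = 2674440.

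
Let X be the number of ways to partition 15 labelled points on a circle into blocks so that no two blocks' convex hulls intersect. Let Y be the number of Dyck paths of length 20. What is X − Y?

The non-crossing partitions of [15] form a lattice of size C_15. So X = C_15 = 9694845.
A Dyck path with 10 up-steps and 10 down-steps has semilength 10, so there are C_10 of them. So Y = C_10 = 16796.
X − Y = 9694845 − 16796 = 9678049.

9678049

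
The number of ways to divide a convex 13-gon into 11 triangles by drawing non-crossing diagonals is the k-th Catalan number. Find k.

11

The number of triangulations of a 13-gon is the Catalan number C_11 (index = sides − 2).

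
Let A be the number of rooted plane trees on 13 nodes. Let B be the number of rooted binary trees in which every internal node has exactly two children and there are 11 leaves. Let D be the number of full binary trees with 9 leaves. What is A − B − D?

Rooted ordered (plane) trees on m nodes have m−1 edges and are counted by C_{m−1}; m = 13 gives C_12. So A = C_12 = 208012.
A full binary tree with L leaves has L−1 internal nodes and is counted by C_{L−1}; L = 11 gives C_10. So B = C_10 = 16796.
A full binary tree with L leaves has L−1 internal nodes and is counted by C_{L−1}; L = 9 gives C_8. So D = C_8 = 1430.
A − B − D = 208012 − 16796 − 1430 = 189786.

189786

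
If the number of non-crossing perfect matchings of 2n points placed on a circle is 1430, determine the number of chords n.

Non-crossing pairings of 2n points on a circle are counted by C_n. Since C_8 = 1430, the index is 8.

8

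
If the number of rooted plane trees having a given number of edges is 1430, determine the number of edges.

8

Rooted ordered trees with n edges are counted by C_n. Since C_8 = 1430, the index is 8.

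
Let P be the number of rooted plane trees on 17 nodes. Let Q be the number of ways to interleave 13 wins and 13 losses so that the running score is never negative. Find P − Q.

A rooted plane tree on 17 nodes has 16 edges, and such trees are counted by C_16. So P = C_16 = 35357670.
Ballot sequences with n votes each where one side never trails are Dyck words, counted by C_n; here n = 13. So Q = C_13 = 742900.
P − Q = 35357670 − 742900 = 34614770.

34614770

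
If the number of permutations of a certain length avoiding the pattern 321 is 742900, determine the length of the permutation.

13

Permutations of [n] avoiding a fixed length-3 pattern are counted by C_n; 742900 = C_13.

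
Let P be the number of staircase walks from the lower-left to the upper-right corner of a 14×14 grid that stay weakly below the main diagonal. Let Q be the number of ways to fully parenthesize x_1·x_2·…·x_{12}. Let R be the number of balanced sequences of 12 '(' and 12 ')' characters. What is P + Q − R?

Monotone paths in an n×n grid that stay weakly below the diagonal are counted by C_n; here n = 14. So P = C_14 = 2674440.
Ways to associate a product of 12 factors correspond to binary trees on 12 leaves, so the count is C_11. So Q = C_11 = 58786.
A balanced arrangement of 12 bracket pairs is a Dyck word of semilength 12, so the count is C_12. So R = C_12 = 208012.
P + Q − R = 2674440 + 58786 − 208012 = 2525214.

2525214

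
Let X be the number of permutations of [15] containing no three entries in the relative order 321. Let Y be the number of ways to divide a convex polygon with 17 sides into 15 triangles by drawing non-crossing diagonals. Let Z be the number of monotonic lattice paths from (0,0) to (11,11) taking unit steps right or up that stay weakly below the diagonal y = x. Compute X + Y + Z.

19448476

For any fixed pattern of length 3, the pattern-avoiding permutations of [15] number C_15. So X = C_15 = 9694845.
Triangulations of a convex m-gon are counted by C_{m−2}; with m = 17 this is C_15. So Y = C_15 = 9694845.
Monotone paths in an n×n grid that stay weakly below the diagonal are counted by C_n; here n = 11. So Z = C_11 = 58786.
X + Y + Z = 9694845 + 9694845 + 58786 = 19448476.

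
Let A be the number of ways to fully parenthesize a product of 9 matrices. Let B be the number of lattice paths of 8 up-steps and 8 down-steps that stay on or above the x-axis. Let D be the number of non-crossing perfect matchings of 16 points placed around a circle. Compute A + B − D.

Bracketing 9 factors into binary products is counted by C_{9−1} = C_8. So A = C_8 = 1430.
Paths of 8 up- and 8 down-steps that never dip below the axis are Dyck paths; their count is C_8. So B = C_8 = 1430.
Pairing 16 circle points by 8 non-crossing chords gives C_8 matchings. So D = C_8 = 1430.
A + B − D = 1430 + 1430 − 1430 = 1430.

1430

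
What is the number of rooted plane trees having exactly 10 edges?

16796

A rooted plane tree with 10 edges has 11 nodes, and the count is C_10.
C_10 = 16796.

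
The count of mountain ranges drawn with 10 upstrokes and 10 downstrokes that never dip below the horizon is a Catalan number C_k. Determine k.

A Dyck path with 10 up-steps and 10 down-steps has semilength 10, so there are C_10 of them.

10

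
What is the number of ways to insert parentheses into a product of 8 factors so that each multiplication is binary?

Bracketing 8 factors into binary products is counted by C_{8−1} = C_7.
C_7 = 429.

429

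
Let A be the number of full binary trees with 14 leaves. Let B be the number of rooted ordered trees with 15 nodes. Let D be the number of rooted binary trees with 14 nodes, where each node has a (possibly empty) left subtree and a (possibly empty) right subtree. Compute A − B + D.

742900

A full binary tree with L leaves has L−1 internal nodes and is counted by C_{L−1}; L = 14 gives C_13. So A = C_13 = 742900.
Rooted ordered (plane) trees on m nodes have m−1 edges and are counted by C_{m−1}; m = 15 gives C_14. So B = C_14 = 2674440.
There are C_n binary search tree shapes on n keys; with n = 14 that is C_14. So D = C_14 = 2674440.
A − B + D = 742900 − 2674440 + 2674440 = 742900.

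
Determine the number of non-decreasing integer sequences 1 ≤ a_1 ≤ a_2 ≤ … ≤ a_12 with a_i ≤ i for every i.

Such sub-staircase sequences of length n are counted by C_n; here n = 12.
C_12 = C(24,12)/13 = 2704156/13 = 208012.

208012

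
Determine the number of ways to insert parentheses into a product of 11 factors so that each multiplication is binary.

16796

Parenthesizations of m factors correspond to full binary trees with m leaves, counted by C_{m−1}; m = 11 gives C_10.
C_10 = C(20,10)/11 = 184756/11 = 16796.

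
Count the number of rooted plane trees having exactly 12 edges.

208012

A rooted plane tree with 12 edges has 13 nodes, and the count is C_12.
C_12 = C_11 · 2(2·11+1)/(11+2) = 58786 · 46/13 = 208012.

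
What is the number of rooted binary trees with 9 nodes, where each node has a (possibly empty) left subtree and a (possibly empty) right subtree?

Binary trees (left/right distinguished) on n nodes are counted by C_n; here n = 9.
C_9 = C(18,9)/10 = 48620/10 = 4862.

4862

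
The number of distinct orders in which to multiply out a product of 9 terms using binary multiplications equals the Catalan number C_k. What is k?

8

Parenthesizations of m factors correspond to full binary trees with m leaves, counted by C_{m−1}; m = 9 gives C_8.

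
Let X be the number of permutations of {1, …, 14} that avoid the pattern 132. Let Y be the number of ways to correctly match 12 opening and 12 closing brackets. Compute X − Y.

2466428

Permutations of [n] avoiding any single length-3 pattern are counted by C_n; here n = 14. So X = C_14 = 2674440.
With 12 pairs the number of balanced bracket strings is the Catalan number C_12. So Y = C_12 = 208012.
X − Y = 2674440 − 208012 = 2466428.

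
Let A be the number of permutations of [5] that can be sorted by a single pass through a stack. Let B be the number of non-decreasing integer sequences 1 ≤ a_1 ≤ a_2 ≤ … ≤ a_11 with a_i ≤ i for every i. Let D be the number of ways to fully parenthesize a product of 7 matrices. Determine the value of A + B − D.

Stack-sortable permutations are exactly the 231-avoiding ones, counted by C_n; here n = 5. So A = C_5 = 42.
Weakly increasing sequences with a_i ≤ i biject with Dyck paths of semilength 11, so there are C_11. So B = C_11 = 58786.
Parenthesizations of m factors correspond to full binary trees with m leaves, counted by C_{m−1}; m = 7 gives C_6. So D = C_6 = 132.
A + B − D = 42 + 58786 − 132 = 58696.

58696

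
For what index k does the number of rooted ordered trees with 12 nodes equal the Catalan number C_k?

A rooted plane tree on 12 nodes has 11 edges, and such trees are counted by C_11.

11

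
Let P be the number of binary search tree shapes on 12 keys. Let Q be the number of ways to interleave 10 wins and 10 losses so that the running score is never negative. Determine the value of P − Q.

191216

Rooted binary trees with 12 nodes (each child slot possibly empty) number C_12. So P = C_12 = 208012.
Reading a vote for the leader as '(' and for the other as ')' turns such a sequence into a balanced string of 10 pairs, so the count is C_10. So Q = C_10 = 16796.
P − Q = 208012 − 16796 = 191216.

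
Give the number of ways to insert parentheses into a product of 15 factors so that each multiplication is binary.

2674440

Parenthesizations of m factors correspond to full binary trees with m leaves, counted by C_{m−1}; m = 15 gives C_14.
C_14 = C(28,14)/15 = 40116600/15 = 2674440.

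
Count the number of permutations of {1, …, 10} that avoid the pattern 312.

Permutations of [n] avoiding any single length-3 pattern are counted by C_n; here n = 10.
C_10 = 16796.

16796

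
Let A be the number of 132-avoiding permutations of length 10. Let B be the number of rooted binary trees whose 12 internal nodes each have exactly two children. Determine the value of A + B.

For any fixed pattern of length 3, the pattern-avoiding permutations of [10] number C_10. So A = C_10 = 16796.
Full binary trees with n internal nodes are counted by C_n; here n = 12. So B = C_12 = 208012.
A + B = 16796 + 208012 = 224808.

224808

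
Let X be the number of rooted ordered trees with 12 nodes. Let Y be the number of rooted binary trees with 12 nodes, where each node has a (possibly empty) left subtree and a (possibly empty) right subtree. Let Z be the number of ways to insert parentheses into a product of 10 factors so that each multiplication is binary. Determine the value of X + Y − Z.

261936

A rooted plane tree on 12 nodes has 11 edges, and such trees are counted by C_11. So X = C_11 = 58786.
Binary trees (left/right distinguished) on n nodes are counted by C_n; here n = 12. So Y = C_12 = 208012.
Ways to associate a product of 10 factors correspond to binary trees on 10 leaves, so the count is C_9. So Z = C_9 = 4862.
X + Y − Z = 58786 + 208012 − 4862 = 261936.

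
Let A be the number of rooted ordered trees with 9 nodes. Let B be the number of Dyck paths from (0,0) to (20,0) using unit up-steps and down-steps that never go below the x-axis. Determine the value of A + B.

18226

A rooted plane tree on 9 nodes has 8 edges, and such trees are counted by C_8. So A = C_8 = 1430.
A Dyck path with 10 up-steps and 10 down-steps has semilength 10, so there are C_10 of them. So B = C_10 = 16796.
A + B = 1430 + 16796 = 18226.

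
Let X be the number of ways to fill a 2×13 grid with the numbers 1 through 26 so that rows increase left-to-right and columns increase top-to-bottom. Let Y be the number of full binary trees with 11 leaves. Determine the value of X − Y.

By the hook-length formula (or a Dyck-path bijection), SYT of shape 2×13 number C_13. So X = C_13 = 742900.
Full binary trees with 11 leaves have 11−1 = 10 internal nodes, so there are C_10 of them. So Y = C_10 = 16796.
X − Y = 742900 − 16796 = 726104.

726104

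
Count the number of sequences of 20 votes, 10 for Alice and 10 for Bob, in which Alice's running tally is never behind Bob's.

16796

Reading a vote for the leader as '(' and for the other as ')' turns such a sequence into a balanced string of 10 pairs, so the count is C_10.
C_10 = C(20,10)/11 = 184756/11 = 16796.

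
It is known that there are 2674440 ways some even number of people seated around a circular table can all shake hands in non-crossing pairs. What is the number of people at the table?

28

Non-crossing handshake pairings of 2n people are counted by C_n. The Catalan number equal to 2674440 is C_14.
So n = 14, and there are 2n = 28 people.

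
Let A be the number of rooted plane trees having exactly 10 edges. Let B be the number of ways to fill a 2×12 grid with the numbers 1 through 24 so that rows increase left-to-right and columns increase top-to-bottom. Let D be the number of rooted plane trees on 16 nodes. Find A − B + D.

9503629

Rooted ordered trees with n edges are counted by C_n; here n = 10. So A = C_10 = 16796.
Standard Young tableaux of shape 2×n are counted by C_n; here n = 12. So B = C_12 = 208012.
A rooted plane tree on 16 nodes has 15 edges, and such trees are counted by C_15. So D = C_15 = 9694845.
A − B + D = 16796 − 208012 + 9694845 = 9503629.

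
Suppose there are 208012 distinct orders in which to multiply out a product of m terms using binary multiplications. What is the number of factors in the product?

Parenthesizations of m factors are counted by C_{m−1}. The Catalan number equal to 208012 is C_12.
So the index is 12, and the number of factors is 12 + 1 = 13.

13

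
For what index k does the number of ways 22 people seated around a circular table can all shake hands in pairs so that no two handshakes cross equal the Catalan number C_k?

Non-crossing handshake pairings of 2n people are counted by C_n; 22 people gives n = 11.

11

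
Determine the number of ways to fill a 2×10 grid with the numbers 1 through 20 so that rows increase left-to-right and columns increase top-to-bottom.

16796

Standard Young tableaux of shape 2×n are counted by C_n; here n = 10.
C_10 = 16796.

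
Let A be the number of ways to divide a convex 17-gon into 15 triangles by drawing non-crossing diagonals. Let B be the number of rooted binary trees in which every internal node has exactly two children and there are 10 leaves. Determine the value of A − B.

9689983

Triangulations of a convex m-gon are counted by C_{m−2}; with m = 17 this is C_15. So A = C_15 = 9694845.
A full binary tree with L leaves has L−1 internal nodes and is counted by C_{L−1}; L = 10 gives C_9. So B = C_9 = 4862.
A − B = 9694845 − 4862 = 9689983.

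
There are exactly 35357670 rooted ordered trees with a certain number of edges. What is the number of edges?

16

Rooted ordered trees with n edges are counted by C_n; 35357670 = C_16.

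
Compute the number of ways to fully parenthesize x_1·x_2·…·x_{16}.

Bracketing 16 factors into binary products is counted by C_{16−1} = C_15.
C_15 = C(30,15)/16 = 155117520/16 = 9694845.

9694845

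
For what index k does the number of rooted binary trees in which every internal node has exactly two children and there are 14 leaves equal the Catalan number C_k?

13

Full binary trees with 14 leaves have 14−1 = 13 internal nodes, so there are C_13 of them.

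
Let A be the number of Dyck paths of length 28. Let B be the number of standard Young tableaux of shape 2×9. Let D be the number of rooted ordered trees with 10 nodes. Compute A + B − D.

Paths of 14 up- and 14 down-steps that never dip below the axis are Dyck paths; their count is C_14. So A = C_14 = 2674440.
By the hook-length formula (or a Dyck-path bijection), SYT of shape 2×9 number C_9. So B = C_9 = 4862.
Rooted ordered (plane) trees on m nodes have m−1 edges and are counted by C_{m−1}; m = 10 gives C_9. So D = C_9 = 4862.
A + B − D = 2674440 + 4862 − 4862 = 2674440.

2674440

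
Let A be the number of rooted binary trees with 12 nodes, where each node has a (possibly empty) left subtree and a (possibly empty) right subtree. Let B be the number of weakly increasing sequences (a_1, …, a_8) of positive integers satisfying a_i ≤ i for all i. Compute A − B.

There are C_n binary search tree shapes on n keys; with n = 12 that is C_12. So A = C_12 = 208012.
Weakly increasing sequences with a_i ≤ i biject with Dyck paths of semilength 8, so there are C_8. So B = C_8 = 1430.
A − B = 208012 − 1430 = 206582.

206582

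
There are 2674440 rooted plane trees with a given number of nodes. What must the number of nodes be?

Rooted ordered trees on m nodes are counted by C_{m−1}, and C_14 = 2674440.
So the index is 14, and the number of nodes is 14 + 1 = 15.

15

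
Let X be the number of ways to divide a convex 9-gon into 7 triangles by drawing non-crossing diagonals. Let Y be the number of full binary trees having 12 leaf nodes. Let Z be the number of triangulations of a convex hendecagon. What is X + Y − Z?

A convex 9-gon is triangulated into 7 triangles, and the number of such triangulations is the Catalan number C_{9−2} = C_7. So X = C_7 = 429.
A full binary tree with L leaves has L−1 internal nodes and is counted by C_{L−1}; L = 12 gives C_11. So Y = C_11 = 58786.
A convex 11-gon is triangulated into 9 triangles, and the number of such triangulations is the Catalan number C_{11−2} = C_9. So Z = C_9 = 4862.
X + Y − Z = 429 + 58786 − 4862 = 54353.

54353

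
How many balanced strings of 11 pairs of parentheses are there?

58786

A balanced arrangement of 11 bracket pairs is a Dyck word of semilength 11, so the count is C_11.
C_11 = C(22,11)/12 = 705432/12 = 58786.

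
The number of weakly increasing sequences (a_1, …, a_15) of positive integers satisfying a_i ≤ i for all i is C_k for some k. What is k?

15

Weakly increasing sequences with a_i ≤ i biject with Dyck paths of semilength 15, so there are C_15.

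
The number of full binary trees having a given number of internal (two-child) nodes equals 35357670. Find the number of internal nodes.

Full binary trees with n internal nodes are counted by C_n. The Catalan number equal to 35357670 is C_16.

16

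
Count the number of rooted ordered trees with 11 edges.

A rooted plane tree with 11 edges has 12 nodes, and the count is C_11.
C_11 = 58786.

58786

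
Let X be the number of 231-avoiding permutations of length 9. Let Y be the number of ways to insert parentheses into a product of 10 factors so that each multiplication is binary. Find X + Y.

9724

For any fixed pattern of length 3, the pattern-avoiding permutations of [9] number C_9. So X = C_9 = 4862.
Parenthesizations of m factors correspond to full binary trees with m leaves, counted by C_{m−1}; m = 10 gives C_9. So Y = C_9 = 4862.
X + Y = 4862 + 4862 = 9724.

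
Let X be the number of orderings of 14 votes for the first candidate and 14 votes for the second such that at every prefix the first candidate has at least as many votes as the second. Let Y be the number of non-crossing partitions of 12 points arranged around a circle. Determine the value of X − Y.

Reading a vote for the leader as '(' and for the other as ')' turns such a sequence into a balanced string of 14 pairs, so the count is C_14. So X = C_14 = 2674440.
Non-crossing partitions of an n-element set are counted by C_n; here n = 12. So Y = C_12 = 208012.
X − Y = 2674440 − 208012 = 2466428.

2466428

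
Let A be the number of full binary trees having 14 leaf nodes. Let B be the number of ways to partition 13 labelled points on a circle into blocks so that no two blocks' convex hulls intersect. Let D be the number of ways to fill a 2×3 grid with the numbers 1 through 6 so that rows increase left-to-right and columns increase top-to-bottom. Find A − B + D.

5

Full binary trees with 14 leaves have 14−1 = 13 internal nodes, so there are C_13 of them. So A = C_13 = 742900.
The non-crossing partitions of [13] form a lattice of size C_13. So B = C_13 = 742900.
Standard Young tableaux of shape 2×n are counted by C_n; here n = 3. So D = C_3 = 5.
A − B + D = 742900 − 742900 + 5 = 5.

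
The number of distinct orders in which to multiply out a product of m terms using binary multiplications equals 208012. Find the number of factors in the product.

Parenthesizations of m factors are counted by C_{m−1}. Since C_12 = 208012, the index is 12.
So the index is 12, and the number of factors is 12 + 1 = 13.

13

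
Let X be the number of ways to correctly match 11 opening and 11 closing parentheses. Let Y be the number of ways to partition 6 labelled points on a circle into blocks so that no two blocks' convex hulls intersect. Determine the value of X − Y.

58654

Balanced strings of n pairs of brackets are counted by C_n; here n = 11. So X = C_11 = 58786.
The non-crossing partitions of [6] form a lattice of size C_6. So Y = C_6 = 132.
X − Y = 58786 − 132 = 58654.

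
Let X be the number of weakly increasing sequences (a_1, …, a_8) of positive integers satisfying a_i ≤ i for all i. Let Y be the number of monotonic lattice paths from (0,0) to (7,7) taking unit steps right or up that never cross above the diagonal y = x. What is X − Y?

Such sub-staircase sequences of length n are counted by C_n; here n = 8. So X = C_8 = 1430.
Monotone paths in an n×n grid that stay weakly below the diagonal are counted by C_n; here n = 7. So Y = C_7 = 429.
X − Y = 1430 − 429 = 1001.

1001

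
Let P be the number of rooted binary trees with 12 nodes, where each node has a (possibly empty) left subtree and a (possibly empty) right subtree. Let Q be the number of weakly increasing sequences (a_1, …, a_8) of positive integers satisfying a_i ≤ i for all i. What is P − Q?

206582

There are C_n binary search tree shapes on n keys; with n = 12 that is C_12. So P = C_12 = 208012.
Such sub-staircase sequences of length n are counted by C_n; here n = 8. So Q = C_8 = 1430.
P − Q = 208012 − 1430 = 206582.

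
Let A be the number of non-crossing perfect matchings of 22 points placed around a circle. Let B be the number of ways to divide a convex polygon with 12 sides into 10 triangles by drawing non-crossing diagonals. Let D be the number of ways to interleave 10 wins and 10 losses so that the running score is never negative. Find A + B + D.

Pairing 22 circle points by 11 non-crossing chords gives C_11 matchings. So A = C_11 = 58786.
Triangulations of a convex m-gon are counted by C_{m−2}; with m = 12 this is C_10. So B = C_10 = 16796.
Ballot sequences with n votes each where one side never trails are Dyck words, counted by C_n; here n = 10. So D = C_10 = 16796.
A + B + D = 58786 + 16796 + 16796 = 92378.

92378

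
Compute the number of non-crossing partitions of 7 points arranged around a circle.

The non-crossing partitions of [7] form a lattice of size C_7.
C_7 = 429.

429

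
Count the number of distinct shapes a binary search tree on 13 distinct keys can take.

There are C_n binary search tree shapes on n keys; with n = 13 that is C_13.
C_13 = C_12 · 2(2·12+1)/(12+2) = 208012 · 50/14 = 742900.

742900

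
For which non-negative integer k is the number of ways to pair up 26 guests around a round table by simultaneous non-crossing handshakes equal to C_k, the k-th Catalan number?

13

With 26 = 2·13 people, non-crossing handshake pairings are non-crossing perfect matchings on a circle, counted by C_13.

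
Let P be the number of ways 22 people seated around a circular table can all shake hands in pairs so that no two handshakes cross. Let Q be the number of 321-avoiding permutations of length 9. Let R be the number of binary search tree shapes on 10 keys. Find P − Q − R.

37128

Non-crossing handshake pairings of 2n people are counted by C_n; 22 people gives n = 11. So P = C_11 = 58786.
For any fixed pattern of length 3, the pattern-avoiding permutations of [9] number C_9. So Q = C_9 = 4862.
Binary trees (left/right distinguished) on n nodes are counted by C_n; here n = 10. So R = C_10 = 16796.
P − Q − R = 58786 − 4862 − 16796 = 37128.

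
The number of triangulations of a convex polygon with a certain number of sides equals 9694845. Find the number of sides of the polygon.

17

Triangulations of a convex m-gon are counted by C_{m−2}. Since C_15 = 9694845, the index is 15.
So m − 2 = 15, giving m = 17 sides.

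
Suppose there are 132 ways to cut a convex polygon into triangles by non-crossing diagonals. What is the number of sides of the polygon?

Triangulations of a convex m-gon are counted by C_{m−2}. Since C_6 = 132, the index is 6.
So m − 2 = 6, giving m = 8 sides.

8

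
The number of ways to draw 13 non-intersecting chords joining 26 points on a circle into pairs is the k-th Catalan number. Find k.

13

Non-crossing perfect matchings of 2n points on a circle are counted by C_n; with 26 points, n = 13.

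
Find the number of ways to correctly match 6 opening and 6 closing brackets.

132

With 6 pairs the number of balanced bracket strings is the Catalan number C_6.
C_6 = 132.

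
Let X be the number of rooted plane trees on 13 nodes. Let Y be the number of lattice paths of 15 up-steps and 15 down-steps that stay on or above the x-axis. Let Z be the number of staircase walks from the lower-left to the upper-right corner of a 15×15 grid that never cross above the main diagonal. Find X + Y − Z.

208012

Rooted ordered (plane) trees on m nodes have m−1 edges and are counted by C_{m−1}; m = 13 gives C_12. So X = C_12 = 208012.
A Dyck path with 15 up-steps and 15 down-steps has semilength 15, so there are C_15 of them. So Y = C_15 = 9694845.
Sub-diagonal monotone paths from (0,0) to (15,15) biject with Dyck paths of semilength 15, giving C_15. So Z = C_15 = 9694845.
X + Y − Z = 208012 + 9694845 − 9694845 = 208012.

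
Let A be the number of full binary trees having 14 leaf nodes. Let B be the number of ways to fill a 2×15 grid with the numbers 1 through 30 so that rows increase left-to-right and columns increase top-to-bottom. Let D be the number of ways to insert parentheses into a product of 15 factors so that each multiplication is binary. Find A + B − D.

7763305

Full binary trees with 14 leaves have 14−1 = 13 internal nodes, so there are C_13 of them. So A = C_13 = 742900.
By the hook-length formula (or a Dyck-path bijection), SYT of shape 2×15 number C_15. So B = C_15 = 9694845.
Ways to associate a product of 15 factors correspond to binary trees on 15 leaves, so the count is C_14. So D = C_14 = 2674440.
A + B − D = 742900 + 9694845 − 2674440 = 7763305.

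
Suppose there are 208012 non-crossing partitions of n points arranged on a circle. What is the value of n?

Non-crossing partitions of [n] are counted by C_n. The Catalan number equal to 208012 is C_12.

12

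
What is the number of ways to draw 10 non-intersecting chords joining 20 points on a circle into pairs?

Pairing 20 circle points by 10 non-crossing chords gives C_10 matchings.
C_10 = C(20,10)/11 = 184756/11 = 16796.

16796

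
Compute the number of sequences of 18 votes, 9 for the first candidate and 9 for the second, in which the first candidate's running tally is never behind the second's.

Ballot sequences with n votes each where one side never trails are Dyck words, counted by C_n; here n = 9.
C_9 = C(18,9)/10 = 48620/10 = 4862.

4862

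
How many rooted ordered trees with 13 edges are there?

A rooted plane tree with 13 edges has 14 nodes, and the count is C_13.
C_13 = 742900.

742900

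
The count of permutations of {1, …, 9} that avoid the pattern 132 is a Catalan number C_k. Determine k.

9

For any fixed pattern of length 3, the pattern-avoiding permutations of [9] number C_9.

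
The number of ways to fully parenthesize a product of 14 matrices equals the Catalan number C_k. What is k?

Bracketing 14 factors into binary products is counted by C_{14−1} = C_13.

13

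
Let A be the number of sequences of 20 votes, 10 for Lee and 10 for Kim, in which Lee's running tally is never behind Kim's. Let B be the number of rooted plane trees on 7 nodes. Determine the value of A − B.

16664

Reading a vote for the leader as '(' and for the other as ')' turns such a sequence into a balanced string of 10 pairs, so the count is C_10. So A = C_10 = 16796.
Rooted ordered (plane) trees on m nodes have m−1 edges and are counted by C_{m−1}; m = 7 gives C_6. So B = C_6 = 132.
A − B = 16796 − 132 = 16664.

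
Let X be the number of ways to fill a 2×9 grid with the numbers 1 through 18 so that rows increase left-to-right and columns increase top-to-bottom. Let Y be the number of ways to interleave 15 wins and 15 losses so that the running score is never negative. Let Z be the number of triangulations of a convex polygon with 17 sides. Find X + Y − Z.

Standard Young tableaux of shape 2×n are counted by C_n; here n = 9. So X = C_9 = 4862.
Ballot sequences with n votes each where one side never trails are Dyck words, counted by C_n; here n = 15. So Y = C_15 = 9694845.
Triangulations of a convex m-gon are counted by C_{m−2}; with m = 17 this is C_15. So Z = C_15 = 9694845.
X + Y − Z = 4862 + 9694845 − 9694845 = 4862.

4862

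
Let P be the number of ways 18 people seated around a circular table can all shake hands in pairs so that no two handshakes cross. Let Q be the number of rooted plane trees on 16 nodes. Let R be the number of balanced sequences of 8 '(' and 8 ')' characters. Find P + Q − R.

9698277

Non-crossing handshake pairings of 2n people are counted by C_n; 18 people gives n = 9. So P = C_9 = 4862.
A rooted plane tree on 16 nodes has 15 edges, and such trees are counted by C_15. So Q = C_15 = 9694845.
Balanced strings of n pairs of brackets are counted by C_n; here n = 8. So R = C_8 = 1430.
P + Q − R = 4862 + 9694845 − 1430 = 9698277.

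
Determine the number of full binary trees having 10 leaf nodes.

4862

A full binary tree with L leaves has L−1 internal nodes and is counted by C_{L−1}; L = 10 gives C_9.
C_9 = C_8 · 2(2·8+1)/(8+2) = 1430 · 34/10 = 4862.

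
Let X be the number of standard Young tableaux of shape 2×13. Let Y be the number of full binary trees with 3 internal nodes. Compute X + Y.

By the hook-length formula (or a Dyck-path bijection), SYT of shape 2×13 number C_13. So X = C_13 = 742900.
Full binary trees with n internal nodes are counted by C_n; here n = 3. So Y = C_3 = 5.
X + Y = 742900 + 5 = 742905.

742905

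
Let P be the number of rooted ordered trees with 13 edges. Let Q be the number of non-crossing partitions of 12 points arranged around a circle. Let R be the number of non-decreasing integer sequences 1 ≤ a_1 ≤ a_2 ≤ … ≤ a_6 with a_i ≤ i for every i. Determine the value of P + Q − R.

950780

Rooted ordered trees with n edges are counted by C_n; here n = 13. So P = C_13 = 742900.
Non-crossing partitions of an n-element set are counted by C_n; here n = 12. So Q = C_12 = 208012.
Such sub-staircase sequences of length n are counted by C_n; here n = 6. So R = C_6 = 132.
P + Q − R = 742900 + 208012 − 132 = 950780.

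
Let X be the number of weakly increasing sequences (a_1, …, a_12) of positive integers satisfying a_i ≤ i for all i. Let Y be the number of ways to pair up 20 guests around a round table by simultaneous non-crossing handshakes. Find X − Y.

191216

Such sub-staircase sequences of length n are counted by C_n; here n = 12. So X = C_12 = 208012.
Non-crossing handshake pairings of 2n people are counted by C_n; 20 people gives n = 10. So Y = C_10 = 16796.
X − Y = 208012 − 16796 = 191216.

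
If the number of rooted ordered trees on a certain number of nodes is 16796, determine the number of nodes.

11

Rooted ordered trees on m nodes are counted by C_{m−1}; 16796 = C_10.
So the index is 10, and the number of nodes is 10 + 1 = 11.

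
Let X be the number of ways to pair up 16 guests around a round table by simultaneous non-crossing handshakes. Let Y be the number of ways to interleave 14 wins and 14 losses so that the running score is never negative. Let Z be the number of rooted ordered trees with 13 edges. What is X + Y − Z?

1932970

Non-crossing handshake pairings of 2n people are counted by C_n; 16 people gives n = 8. So X = C_8 = 1430.
Reading a vote for the leader as '(' and for the other as ')' turns such a sequence into a balanced string of 14 pairs, so the count is C_14. So Y = C_14 = 2674440.
Rooted ordered trees with n edges are counted by C_n; here n = 13. So Z = C_13 = 742900.
X + Y − Z = 1430 + 2674440 − 742900 = 1932970.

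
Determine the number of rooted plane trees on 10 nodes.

4862

A rooted plane tree on 10 nodes has 9 edges, and such trees are counted by C_9.
C_9 = C(18,9)/10 = 48620/10 = 4862.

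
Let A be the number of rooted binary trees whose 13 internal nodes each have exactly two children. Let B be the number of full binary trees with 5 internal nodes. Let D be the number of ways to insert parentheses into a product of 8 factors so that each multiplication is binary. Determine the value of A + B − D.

The number of full binary trees on 13 internal nodes is the Catalan number C_13. So A = C_13 = 742900.
The number of full binary trees on 5 internal nodes is the Catalan number C_5. So B = C_5 = 42.
Ways to associate a product of 8 factors correspond to binary trees on 8 leaves, so the count is C_7. So D = C_7 = 429.
A + B − D = 742900 + 42 − 429 = 742513.

742513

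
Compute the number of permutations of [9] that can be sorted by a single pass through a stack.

Stack-sortable permutations are exactly the 231-avoiding ones, counted by C_n; here n = 9.
C_9 = C(18,9)/10 = 48620/10 = 4862.

4862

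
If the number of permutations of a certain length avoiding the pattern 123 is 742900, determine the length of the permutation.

Permutations of [n] avoiding a fixed length-3 pattern are counted by C_n, and C_13 = 742900.

13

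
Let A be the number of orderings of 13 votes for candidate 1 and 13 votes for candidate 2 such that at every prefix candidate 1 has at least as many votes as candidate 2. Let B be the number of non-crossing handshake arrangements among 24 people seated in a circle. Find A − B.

534888

Ballot sequences with n votes each where one side never trails are Dyck words, counted by C_n; here n = 13. So A = C_13 = 742900.
With 24 = 2·12 people, non-crossing handshake pairings are non-crossing perfect matchings on a circle, counted by C_12. So B = C_12 = 208012.
A − B = 742900 − 208012 = 534888.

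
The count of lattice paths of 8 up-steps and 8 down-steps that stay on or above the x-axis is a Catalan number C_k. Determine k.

8

Paths of 8 up- and 8 down-steps that never dip below the axis are Dyck paths; their count is C_8.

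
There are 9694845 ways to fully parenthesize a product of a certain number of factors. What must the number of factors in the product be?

Parenthesizations of m factors are counted by C_{m−1}. Since C_15 = 9694845, the index is 15.
So the index is 15, and the number of factors is 15 + 1 = 16.

16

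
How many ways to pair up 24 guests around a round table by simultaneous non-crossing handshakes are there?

With 24 = 2·12 people, non-crossing handshake pairings are non-crossing perfect matchings on a circle, counted by C_12.
C_12 = C(24,12)/13 = 2704156/13 = 208012.

208012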